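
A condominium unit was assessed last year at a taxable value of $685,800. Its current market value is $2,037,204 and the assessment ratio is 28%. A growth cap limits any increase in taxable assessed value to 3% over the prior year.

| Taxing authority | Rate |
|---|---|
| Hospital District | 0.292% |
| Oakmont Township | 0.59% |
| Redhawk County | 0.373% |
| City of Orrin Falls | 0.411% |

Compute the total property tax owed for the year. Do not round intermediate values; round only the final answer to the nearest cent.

Uncapped assessed value = $2,037,204 × 0.28 = $570,417.12
Cap limit = $685,800 × 1.03 = $706,374
Taxable assessed value = min($570,417.12, $706,374) = $570,417.12 (cap does not bind)
Hospital District: $570,417.12 × 0.00292 = $1,665.6179904
Oakmont Township: $570,417.12 × 0.0059 = $3,365.461008
Redhawk County: $570,417.12 × 0.00373 = $2,127.6558576
City of Orrin Falls: $570,417.12 × 0.00411 = $2,344.4143632
Total = $9,503.1492192

$9,503.15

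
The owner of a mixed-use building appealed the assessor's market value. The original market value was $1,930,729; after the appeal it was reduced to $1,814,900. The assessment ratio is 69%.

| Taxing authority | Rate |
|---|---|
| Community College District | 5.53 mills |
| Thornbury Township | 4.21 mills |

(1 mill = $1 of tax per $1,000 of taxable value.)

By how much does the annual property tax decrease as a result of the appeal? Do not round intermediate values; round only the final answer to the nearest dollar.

Old assessed value = $1,930,729 × 0.69 = $1,332,203.01
New assessed value = $1,814,900 × 0.69 = $1,252,281
Combined rate = 0.00553 + 0.00421 = 0.00974
Old tax = $1,332,203.01 × 0.00974 = $12,975.6573174
New tax = $1,252,281 × 0.00974 = $12,197.21694
Reduction = $12,975.6573174 − $12,197.21694 = $778.4403774

$778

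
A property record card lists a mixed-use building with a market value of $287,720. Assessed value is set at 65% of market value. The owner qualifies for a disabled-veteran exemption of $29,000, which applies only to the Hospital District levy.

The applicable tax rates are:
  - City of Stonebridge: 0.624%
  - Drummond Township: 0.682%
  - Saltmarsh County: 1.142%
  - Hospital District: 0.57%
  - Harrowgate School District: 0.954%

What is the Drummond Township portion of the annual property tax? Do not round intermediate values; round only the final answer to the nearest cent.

Assessed value = $287,720 × 0.65 = $187,018
Drummond Township taxable value = $187,018 (exemption does not apply)
Drummond Township levy = $187,018 × 0.00682 = $1,275.46276

$1,275.46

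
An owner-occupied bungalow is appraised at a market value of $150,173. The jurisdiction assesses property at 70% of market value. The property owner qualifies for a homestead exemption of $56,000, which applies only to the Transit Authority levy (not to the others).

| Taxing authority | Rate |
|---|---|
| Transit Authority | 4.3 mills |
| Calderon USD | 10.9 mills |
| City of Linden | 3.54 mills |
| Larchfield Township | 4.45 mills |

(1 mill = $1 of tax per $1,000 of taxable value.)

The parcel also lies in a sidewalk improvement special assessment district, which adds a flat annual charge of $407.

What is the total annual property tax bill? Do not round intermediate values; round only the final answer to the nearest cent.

$2,603.96

Assessed value = $150,173 × 0.7 = $105,121.1
Transit Authority: ($105,121.1 − $56,000) × 0.0043 = $49,121.1 × 0.0043 = $211.22073
Calderon USD: $105,121.1 × 0.0109 = $1,145.81999
City of Linden: $105,121.1 × 0.00354 = $372.128694
Larchfield Township: $105,121.1 × 0.00445 = $467.788895
Levies subtotal = $2,196.958309
Total = $2,196.958309 + $407 = $2,603.958309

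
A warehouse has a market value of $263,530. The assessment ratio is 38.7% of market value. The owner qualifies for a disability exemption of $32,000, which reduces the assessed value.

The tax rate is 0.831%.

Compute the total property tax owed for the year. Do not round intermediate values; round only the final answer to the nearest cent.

$581.58

Assessed value = $263,530 × 0.387 = $101,986.11
Taxable value = $101,986.11 − $32,000 = $69,986.11
Tax = $69,986.11 × 0.00831 = $581.5845741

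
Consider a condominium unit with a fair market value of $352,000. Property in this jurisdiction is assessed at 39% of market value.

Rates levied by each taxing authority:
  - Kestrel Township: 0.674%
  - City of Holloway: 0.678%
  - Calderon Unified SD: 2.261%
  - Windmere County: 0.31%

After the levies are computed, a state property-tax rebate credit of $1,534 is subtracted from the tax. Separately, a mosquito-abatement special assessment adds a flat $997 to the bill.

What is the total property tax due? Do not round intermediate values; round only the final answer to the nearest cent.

$4,848.49

Assessed value = $352,000 × 0.39 = $137,280
Kestrel Township: $137,280 × 0.00674 = $925.2672
City of Holloway: $137,280 × 0.00678 = $930.7584
Calderon Unified SD: $137,280 × 0.02261 = $3,103.9008
Windmere County: $137,280 × 0.0031 = $425.568
Levies subtotal = $5,385.4944
After credit = $5,385.4944 − $1,534 = $3,851.4944
Total = $3,851.4944 + $997 = $4,848.4944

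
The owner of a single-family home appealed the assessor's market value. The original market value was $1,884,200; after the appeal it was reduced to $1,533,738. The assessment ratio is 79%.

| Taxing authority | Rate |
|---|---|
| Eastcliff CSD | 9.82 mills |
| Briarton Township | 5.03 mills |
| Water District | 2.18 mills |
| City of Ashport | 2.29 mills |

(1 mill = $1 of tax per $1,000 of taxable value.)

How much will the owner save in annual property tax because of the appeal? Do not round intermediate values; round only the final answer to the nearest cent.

$5,349.03

Old assessed value = $1,884,200 × 0.79 = $1,488,518
New assessed value = $1,533,738 × 0.79 = $1,211,653.02
Combined rate = 0.00982 + 0.00503 + 0.00218 + 0.00229 = 0.01932
Old tax = $1,488,518 × 0.01932 = $28,758.16776
New tax = $1,211,653.02 × 0.01932 = $23,409.1363464
Reduction = $28,758.16776 − $23,409.1363464 = $5,349.0314136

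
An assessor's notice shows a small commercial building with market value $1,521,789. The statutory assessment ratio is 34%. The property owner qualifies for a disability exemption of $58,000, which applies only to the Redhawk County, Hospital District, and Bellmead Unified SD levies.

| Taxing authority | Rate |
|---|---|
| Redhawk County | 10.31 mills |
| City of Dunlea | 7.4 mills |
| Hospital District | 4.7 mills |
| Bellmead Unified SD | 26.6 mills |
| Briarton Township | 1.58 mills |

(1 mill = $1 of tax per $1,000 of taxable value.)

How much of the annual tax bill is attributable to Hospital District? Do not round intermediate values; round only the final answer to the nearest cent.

$2,159.22

Assessed value = $1,521,789 × 0.34 = $517,408.26
Hospital District taxable value = $517,408.26 − $58,000 = $459,408.26
Hospital District levy = $459,408.26 × 0.0047 = $2,159.218822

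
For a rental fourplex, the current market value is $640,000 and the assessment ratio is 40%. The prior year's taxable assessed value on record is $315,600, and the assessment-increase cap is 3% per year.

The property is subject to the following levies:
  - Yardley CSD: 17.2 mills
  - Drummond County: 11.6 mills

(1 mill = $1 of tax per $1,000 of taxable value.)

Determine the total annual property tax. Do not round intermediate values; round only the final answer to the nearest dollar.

Uncapped assessed value = $640,000 × 0.4 = $256,000
Cap limit = $315,600 × 1.03 = $325,068
Taxable assessed value = min($256,000, $325,068) = $256,000 (cap does not bind)
Yardley CSD: $256,000 × 0.0172 = $4,403.2
Drummond County: $256,000 × 0.0116 = $2,969.6
Total = $7,372.8

$7,373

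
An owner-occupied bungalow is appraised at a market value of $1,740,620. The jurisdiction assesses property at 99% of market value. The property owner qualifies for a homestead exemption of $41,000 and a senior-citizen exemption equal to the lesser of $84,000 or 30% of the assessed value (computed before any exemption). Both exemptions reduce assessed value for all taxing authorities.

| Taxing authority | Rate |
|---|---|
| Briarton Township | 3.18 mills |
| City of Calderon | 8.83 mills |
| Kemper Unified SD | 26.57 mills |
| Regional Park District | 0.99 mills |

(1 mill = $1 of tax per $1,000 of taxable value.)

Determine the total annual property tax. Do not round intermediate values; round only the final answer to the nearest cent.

$63,241.32

Assessed value = $1,740,620 × 0.99 = $1,723,213.8
Senior-citizen exemption = min($84,000, 30% × $1,723,213.8) = min($84,000, $516,964.14) = $84,000 (dollar cap binds)
Taxable value = $1,723,213.8 − $41,000 − $84,000 = $1,598,213.8
Briarton Township: $1,598,213.8 × 0.00318 = $5,082.319884
City of Calderon: $1,598,213.8 × 0.00883 = $14,112.227854
Kemper Unified SD: $1,598,213.8 × 0.02657 = $42,464.540666
Regional Park District: $1,598,213.8 × 0.00099 = $1,582.231662
Total = $63,241.320066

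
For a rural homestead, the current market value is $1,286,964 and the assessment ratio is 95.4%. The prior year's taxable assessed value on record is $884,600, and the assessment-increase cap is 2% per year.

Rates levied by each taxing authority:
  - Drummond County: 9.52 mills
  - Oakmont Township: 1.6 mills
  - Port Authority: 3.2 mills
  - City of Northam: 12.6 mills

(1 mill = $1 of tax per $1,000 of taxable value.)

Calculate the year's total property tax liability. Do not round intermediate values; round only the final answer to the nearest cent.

$24,289.70

Uncapped assessed value = $1,286,964 × 0.954 = $1,227,763.656
Cap limit = $884,600 × 1.02 = $902,292
Taxable assessed value = min($1,227,763.656, $902,292) = $902,292 (cap binds)
Drummond County: $902,292 × 0.00952 = $8,589.81984
Oakmont Township: $902,292 × 0.0016 = $1,443.6672
Port Authority: $902,292 × 0.0032 = $2,887.3344
City of Northam: $902,292 × 0.0126 = $11,368.8792
Total = $24,289.70064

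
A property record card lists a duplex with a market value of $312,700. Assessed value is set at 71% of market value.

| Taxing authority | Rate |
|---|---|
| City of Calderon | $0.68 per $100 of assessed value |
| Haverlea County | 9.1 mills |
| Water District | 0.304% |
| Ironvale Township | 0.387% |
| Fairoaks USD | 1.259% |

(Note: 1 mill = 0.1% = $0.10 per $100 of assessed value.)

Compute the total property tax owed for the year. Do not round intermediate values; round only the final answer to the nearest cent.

$7,859.40

Assessed value = $312,700 × 0.71 = $222,017
City of Calderon: $222,017 × 0.0068 = $1,509.7156
Haverlea County: $222,017 × 0.0091 = $2,020.3547
Water District: $222,017 × 0.00304 = $674.93168
Ironvale Township: $222,017 × 0.00387 = $859.20579
Fairoaks USD: $222,017 × 0.01259 = $2,795.19403
Total = $7,859.4018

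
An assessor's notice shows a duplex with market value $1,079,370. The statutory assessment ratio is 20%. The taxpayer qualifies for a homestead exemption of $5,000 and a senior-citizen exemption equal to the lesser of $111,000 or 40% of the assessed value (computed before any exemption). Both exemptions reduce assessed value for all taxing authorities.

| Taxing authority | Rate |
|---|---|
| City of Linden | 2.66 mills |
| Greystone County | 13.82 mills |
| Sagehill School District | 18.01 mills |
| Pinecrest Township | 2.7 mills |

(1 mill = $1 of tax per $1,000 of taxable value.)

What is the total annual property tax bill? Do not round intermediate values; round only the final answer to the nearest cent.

Assessed value = $1,079,370 × 0.2 = $215,874
Senior-citizen exemption = min($111,000, 40% × $215,874) = min($111,000, $86,349.6) = $86,349.6 (percentage binds)
Taxable value = $215,874 − $5,000 − $86,349.6 = $124,524.4
City of Linden: $124,524.4 × 0.00266 = $331.234904
Greystone County: $124,524.4 × 0.01382 = $1,720.927208
Sagehill School District: $124,524.4 × 0.01801 = $2,242.684444
Pinecrest Township: $124,524.4 × 0.0027 = $336.21588
Total = $4,631.062436

$4,631.06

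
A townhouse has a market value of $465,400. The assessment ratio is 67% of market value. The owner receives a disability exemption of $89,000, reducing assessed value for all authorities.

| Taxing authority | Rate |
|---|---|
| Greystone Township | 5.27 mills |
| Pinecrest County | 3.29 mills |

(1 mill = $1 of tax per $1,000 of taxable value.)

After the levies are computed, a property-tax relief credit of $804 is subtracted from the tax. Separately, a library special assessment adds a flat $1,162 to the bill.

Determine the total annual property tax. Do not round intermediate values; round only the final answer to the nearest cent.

Assessed value = $465,400 × 0.67 = $311,818
Taxable value = $311,818 − $89,000 = $222,818
Greystone Township: $222,818 × 0.00527 = $1,174.25086
Pinecrest County: $222,818 × 0.00329 = $733.07122
Levies subtotal = $1,907.32208
After credit = $1,907.32208 − $804 = $1,103.32208
Total = $1,103.32208 + $1,162 = $2,265.32208

$2,265.32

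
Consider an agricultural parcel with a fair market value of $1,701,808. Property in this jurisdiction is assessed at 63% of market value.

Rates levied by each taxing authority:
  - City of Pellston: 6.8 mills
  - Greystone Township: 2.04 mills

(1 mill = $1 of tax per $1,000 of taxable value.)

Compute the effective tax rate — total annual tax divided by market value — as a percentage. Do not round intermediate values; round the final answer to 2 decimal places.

Assessed value = $1,701,808 × 0.63 = $1,072,139.04
City of Pellston: $1,072,139.04 × 0.0068 = $7,290.545472
Greystone Township: $1,072,139.04 × 0.00204 = $2,187.1636416
Total tax = $9,477.7091136
Effective rate = $9,477.7091136 ÷ $1,701,808 = 0.56% of market value

0.56%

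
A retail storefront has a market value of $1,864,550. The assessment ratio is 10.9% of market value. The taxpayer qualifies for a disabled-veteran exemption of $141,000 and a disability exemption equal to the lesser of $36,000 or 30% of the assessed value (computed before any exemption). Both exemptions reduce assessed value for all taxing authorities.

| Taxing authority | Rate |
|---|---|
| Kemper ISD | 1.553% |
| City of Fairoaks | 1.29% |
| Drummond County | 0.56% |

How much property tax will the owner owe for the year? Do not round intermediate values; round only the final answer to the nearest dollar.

$893

Assessed value = $1,864,550 × 0.109 = $203,235.95
Disability exemption = min($36,000, 30% × $203,235.95) = min($36,000, $60,970.785) = $36,000 (dollar cap binds)
Taxable value = $203,235.95 − $141,000 − $36,000 = $26,235.95
Kemper ISD: $26,235.95 × 0.01553 = $407.4443035
City of Fairoaks: $26,235.95 × 0.0129 = $338.443755
Drummond County: $26,235.95 × 0.0056 = $146.92132
Total = $892.8093785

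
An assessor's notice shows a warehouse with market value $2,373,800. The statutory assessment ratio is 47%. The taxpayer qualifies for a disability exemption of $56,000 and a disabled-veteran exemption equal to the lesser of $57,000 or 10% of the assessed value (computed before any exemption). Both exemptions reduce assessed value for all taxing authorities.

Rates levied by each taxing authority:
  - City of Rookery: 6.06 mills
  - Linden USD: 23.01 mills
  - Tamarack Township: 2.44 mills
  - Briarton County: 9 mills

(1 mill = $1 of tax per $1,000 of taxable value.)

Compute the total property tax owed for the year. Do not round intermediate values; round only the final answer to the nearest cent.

$40,618.81

Assessed value = $2,373,800 × 0.47 = $1,115,686
Disabled-veteran exemption = min($57,000, 10% × $1,115,686) = min($57,000, $111,568.6) = $57,000 (dollar cap binds)
Taxable value = $1,115,686 − $56,000 − $57,000 = $1,002,686
City of Rookery: $1,002,686 × 0.00606 = $6,076.27716
Linden USD: $1,002,686 × 0.02301 = $23,071.80486
Tamarack Township: $1,002,686 × 0.00244 = $2,446.55384
Briarton County: $1,002,686 × 0.009 = $9,024.174
Total = $40,618.80986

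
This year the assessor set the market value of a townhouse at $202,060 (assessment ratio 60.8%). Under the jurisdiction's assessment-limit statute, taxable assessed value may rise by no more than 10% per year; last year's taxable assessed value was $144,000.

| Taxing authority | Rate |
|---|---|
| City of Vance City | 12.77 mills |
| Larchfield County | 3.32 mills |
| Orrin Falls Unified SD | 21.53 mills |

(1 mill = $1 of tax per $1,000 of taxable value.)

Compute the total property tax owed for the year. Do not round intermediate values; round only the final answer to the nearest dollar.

Uncapped assessed value = $202,060 × 0.608 = $122,852.48
Cap limit = $144,000 × 1.1 = $158,400
Taxable assessed value = min($122,852.48, $158,400) = $122,852.48 (cap does not bind)
City of Vance City: $122,852.48 × 0.01277 = $1,568.8261696
Larchfield County: $122,852.48 × 0.00332 = $407.8702336
Orrin Falls Unified SD: $122,852.48 × 0.02153 = $2,645.0138944
Total = $4,621.7102976

$4,622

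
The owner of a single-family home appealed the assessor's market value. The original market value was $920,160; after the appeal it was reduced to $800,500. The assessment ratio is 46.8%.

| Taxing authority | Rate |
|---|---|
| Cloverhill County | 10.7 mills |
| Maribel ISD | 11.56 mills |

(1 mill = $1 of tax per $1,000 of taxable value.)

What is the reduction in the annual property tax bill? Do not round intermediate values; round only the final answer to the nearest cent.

$1,246.58

Old assessed value = $920,160 × 0.468 = $430,634.88
New assessed value = $800,500 × 0.468 = $374,634
Combined rate = 0.0107 + 0.01156 = 0.02226
Old tax = $430,634.88 × 0.02226 = $9,585.9324288
New tax = $374,634 × 0.02226 = $8,339.35284
Reduction = $9,585.9324288 − $8,339.35284 = $1,246.5795888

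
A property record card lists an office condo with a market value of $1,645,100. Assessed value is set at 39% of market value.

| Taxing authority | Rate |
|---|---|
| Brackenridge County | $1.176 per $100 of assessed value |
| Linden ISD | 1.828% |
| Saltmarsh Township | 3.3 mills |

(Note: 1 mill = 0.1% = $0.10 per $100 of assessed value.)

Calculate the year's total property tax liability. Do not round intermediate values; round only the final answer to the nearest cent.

$21,390.58

Assessed value = $1,645,100 × 0.39 = $641,589
Brackenridge County: $641,589 × 0.01176 = $7,545.08664
Linden ISD: $641,589 × 0.01828 = $11,728.24692
Saltmarsh Township: $641,589 × 0.0033 = $2,117.2437
Total = $21,390.57726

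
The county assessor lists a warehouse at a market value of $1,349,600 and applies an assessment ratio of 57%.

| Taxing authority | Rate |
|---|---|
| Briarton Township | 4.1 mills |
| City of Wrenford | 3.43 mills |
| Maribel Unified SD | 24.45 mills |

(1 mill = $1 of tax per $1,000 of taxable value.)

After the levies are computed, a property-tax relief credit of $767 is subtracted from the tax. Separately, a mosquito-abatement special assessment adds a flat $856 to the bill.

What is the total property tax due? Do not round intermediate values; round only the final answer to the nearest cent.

Assessed value = $1,349,600 × 0.57 = $769,272
Briarton Township: $769,272 × 0.0041 = $3,154.0152
City of Wrenford: $769,272 × 0.00343 = $2,638.60296
Maribel Unified SD: $769,272 × 0.02445 = $18,808.7004
Levies subtotal = $24,601.31856
After credit = $24,601.31856 − $767 = $23,834.31856
Total = $23,834.31856 + $856 = $24,690.31856

$24,690.32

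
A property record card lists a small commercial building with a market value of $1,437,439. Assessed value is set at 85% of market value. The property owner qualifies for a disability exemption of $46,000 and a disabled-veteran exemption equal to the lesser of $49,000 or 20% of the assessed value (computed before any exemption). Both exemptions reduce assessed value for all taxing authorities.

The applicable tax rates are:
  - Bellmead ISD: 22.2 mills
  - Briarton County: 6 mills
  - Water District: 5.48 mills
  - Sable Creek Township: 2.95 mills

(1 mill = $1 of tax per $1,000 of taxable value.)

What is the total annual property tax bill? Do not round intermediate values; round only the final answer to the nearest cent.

Assessed value = $1,437,439 × 0.85 = $1,221,823.15
Disabled-veteran exemption = min($49,000, 20% × $1,221,823.15) = min($49,000, $244,364.63) = $49,000 (dollar cap binds)
Taxable value = $1,221,823.15 − $46,000 − $49,000 = $1,126,823.15
Bellmead ISD: $1,126,823.15 × 0.0222 = $25,015.47393
Briarton County: $1,126,823.15 × 0.006 = $6,760.9389
Water District: $1,126,823.15 × 0.00548 = $6,174.990862
Sable Creek Township: $1,126,823.15 × 0.00295 = $3,324.1282925
Total = $41,275.5319845

$41,275.53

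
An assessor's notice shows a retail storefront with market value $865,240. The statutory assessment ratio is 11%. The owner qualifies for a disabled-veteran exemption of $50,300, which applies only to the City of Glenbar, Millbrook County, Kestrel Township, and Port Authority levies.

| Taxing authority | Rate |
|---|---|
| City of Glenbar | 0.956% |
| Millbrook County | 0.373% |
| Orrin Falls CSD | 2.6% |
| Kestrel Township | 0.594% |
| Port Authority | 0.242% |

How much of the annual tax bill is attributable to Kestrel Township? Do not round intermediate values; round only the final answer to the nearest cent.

$266.57

Assessed value = $865,240 × 0.11 = $95,176.4
Kestrel Township taxable value = $95,176.4 − $50,300 = $44,876.4
Kestrel Township levy = $44,876.4 × 0.00594 = $266.565816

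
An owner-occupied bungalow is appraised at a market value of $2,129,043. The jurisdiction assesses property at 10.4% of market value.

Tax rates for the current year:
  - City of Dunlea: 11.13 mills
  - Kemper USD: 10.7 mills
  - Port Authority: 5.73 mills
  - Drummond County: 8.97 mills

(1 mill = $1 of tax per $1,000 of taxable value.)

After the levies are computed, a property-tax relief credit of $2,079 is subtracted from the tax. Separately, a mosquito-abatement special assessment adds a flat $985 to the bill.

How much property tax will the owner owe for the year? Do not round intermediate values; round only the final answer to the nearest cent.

Assessed value = $2,129,043 × 0.104 = $221,420.472
City of Dunlea: $221,420.472 × 0.01113 = $2,464.40985336
Kemper USD: $221,420.472 × 0.0107 = $2,369.1990504
Port Authority: $221,420.472 × 0.00573 = $1,268.73930456
Drummond County: $221,420.472 × 0.00897 = $1,986.14163384
Levies subtotal = $8,088.48984216
After credit = $8,088.48984216 − $2,079 = $6,009.48984216
Total = $6,009.48984216 + $985 = $6,994.48984216

$6,994.49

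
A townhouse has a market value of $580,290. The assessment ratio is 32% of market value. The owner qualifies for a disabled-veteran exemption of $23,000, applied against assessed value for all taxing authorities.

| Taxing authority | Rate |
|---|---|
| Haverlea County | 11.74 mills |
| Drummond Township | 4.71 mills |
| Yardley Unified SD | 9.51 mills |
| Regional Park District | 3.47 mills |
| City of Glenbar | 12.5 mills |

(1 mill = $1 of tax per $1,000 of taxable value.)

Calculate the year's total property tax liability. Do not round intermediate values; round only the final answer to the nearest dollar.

$6,822

Assessed value = $580,290 × 0.32 = $185,692.8
Taxable value = $185,692.8 − $23,000 = $162,692.8
Haverlea County: $162,692.8 × 0.01174 = $1,910.013472
Drummond Township: $162,692.8 × 0.00471 = $766.283088
Yardley Unified SD: $162,692.8 × 0.00951 = $1,547.208528
Regional Park District: $162,692.8 × 0.00347 = $564.544016
City of Glenbar: $162,692.8 × 0.0125 = $2,033.66
Total = $1,910.013472 + $766.283088 + $1,547.208528 + $564.544016 + $2,033.66 = $6,821.709104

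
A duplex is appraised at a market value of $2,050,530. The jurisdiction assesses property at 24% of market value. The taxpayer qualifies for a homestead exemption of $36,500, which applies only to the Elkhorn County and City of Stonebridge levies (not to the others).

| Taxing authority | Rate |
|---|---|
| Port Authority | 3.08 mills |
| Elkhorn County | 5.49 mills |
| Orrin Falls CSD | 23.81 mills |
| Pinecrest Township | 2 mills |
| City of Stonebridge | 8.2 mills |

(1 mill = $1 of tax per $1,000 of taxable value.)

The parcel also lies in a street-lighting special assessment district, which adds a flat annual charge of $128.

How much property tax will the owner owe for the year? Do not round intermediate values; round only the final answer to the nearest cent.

Assessed value = $2,050,530 × 0.24 = $492,127.2
Port Authority: $492,127.2 × 0.00308 = $1,515.751776
Elkhorn County: ($492,127.2 − $36,500) × 0.00549 = $455,627.2 × 0.00549 = $2,501.393328
Orrin Falls CSD: $492,127.2 × 0.02381 = $11,717.548632
Pinecrest Township: $492,127.2 × 0.002 = $984.2544
City of Stonebridge: ($492,127.2 − $36,500) × 0.0082 = $455,627.2 × 0.0082 = $3,736.14304
Levies subtotal = $20,455.091176
Total = $20,455.091176 + $128 = $20,583.091176

$20,583.09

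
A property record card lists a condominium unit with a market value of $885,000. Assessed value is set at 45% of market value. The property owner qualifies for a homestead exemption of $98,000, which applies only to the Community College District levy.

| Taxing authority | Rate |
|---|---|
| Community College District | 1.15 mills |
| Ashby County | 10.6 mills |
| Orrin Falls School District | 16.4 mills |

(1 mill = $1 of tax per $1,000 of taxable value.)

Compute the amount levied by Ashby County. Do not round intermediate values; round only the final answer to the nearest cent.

Assessed value = $885,000 × 0.45 = $398,250
Ashby County taxable value = $398,250 (exemption does not apply)
Ashby County levy = $398,250 × 0.0106 = $4,221.45

$4,221.45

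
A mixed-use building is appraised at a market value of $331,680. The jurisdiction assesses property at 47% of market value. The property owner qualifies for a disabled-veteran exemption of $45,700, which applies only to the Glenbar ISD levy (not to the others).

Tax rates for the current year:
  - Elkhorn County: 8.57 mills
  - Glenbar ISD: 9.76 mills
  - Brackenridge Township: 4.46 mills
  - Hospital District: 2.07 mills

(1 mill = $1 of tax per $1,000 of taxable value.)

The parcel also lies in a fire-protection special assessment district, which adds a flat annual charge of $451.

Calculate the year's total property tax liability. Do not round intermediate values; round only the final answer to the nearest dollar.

Assessed value = $331,680 × 0.47 = $155,889.6
Elkhorn County: $155,889.6 × 0.00857 = $1,335.973872
Glenbar ISD: ($155,889.6 − $45,700) × 0.00976 = $110,189.6 × 0.00976 = $1,075.450496
Brackenridge Township: $155,889.6 × 0.00446 = $695.267616
Hospital District: $155,889.6 × 0.00207 = $322.691472
Levies subtotal = $3,429.383456
Total = $3,429.383456 + $451 = $3,880.383456

$3,880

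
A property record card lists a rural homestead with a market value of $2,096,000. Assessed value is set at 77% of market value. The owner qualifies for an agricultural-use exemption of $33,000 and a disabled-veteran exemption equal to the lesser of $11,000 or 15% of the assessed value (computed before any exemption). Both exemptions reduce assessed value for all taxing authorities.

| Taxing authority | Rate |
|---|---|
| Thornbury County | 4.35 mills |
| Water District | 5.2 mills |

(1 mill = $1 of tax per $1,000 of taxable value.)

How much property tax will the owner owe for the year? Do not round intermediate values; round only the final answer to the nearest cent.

$14,992.74

Assessed value = $2,096,000 × 0.77 = $1,613,920
Disabled-veteran exemption = min($11,000, 15% × $1,613,920) = min($11,000, $242,088) = $11,000 (dollar cap binds)
Taxable value = $1,613,920 − $33,000 − $11,000 = $1,569,920
Thornbury County: $1,569,920 × 0.00435 = $6,829.152
Water District: $1,569,920 × 0.0052 = $8,163.584
Total = $14,992.736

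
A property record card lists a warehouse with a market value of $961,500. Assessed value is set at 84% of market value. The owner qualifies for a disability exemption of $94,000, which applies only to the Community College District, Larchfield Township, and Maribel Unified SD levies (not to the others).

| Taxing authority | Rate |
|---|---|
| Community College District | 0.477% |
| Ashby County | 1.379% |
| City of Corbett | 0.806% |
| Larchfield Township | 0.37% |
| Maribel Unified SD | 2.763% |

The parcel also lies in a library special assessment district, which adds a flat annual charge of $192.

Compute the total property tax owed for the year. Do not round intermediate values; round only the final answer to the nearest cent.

Assessed value = $961,500 × 0.84 = $807,660
Community College District: ($807,660 − $94,000) × 0.00477 = $713,660 × 0.00477 = $3,404.1582
Ashby County: $807,660 × 0.01379 = $11,137.6314
City of Corbett: $807,660 × 0.00806 = $6,509.7396
Larchfield Township: ($807,660 − $94,000) × 0.0037 = $713,660 × 0.0037 = $2,640.542
Maribel Unified SD: ($807,660 − $94,000) × 0.02763 = $713,660 × 0.02763 = $19,718.4258
Levies subtotal = $43,410.497
Total = $43,410.497 + $192 = $43,602.497

$43,602.50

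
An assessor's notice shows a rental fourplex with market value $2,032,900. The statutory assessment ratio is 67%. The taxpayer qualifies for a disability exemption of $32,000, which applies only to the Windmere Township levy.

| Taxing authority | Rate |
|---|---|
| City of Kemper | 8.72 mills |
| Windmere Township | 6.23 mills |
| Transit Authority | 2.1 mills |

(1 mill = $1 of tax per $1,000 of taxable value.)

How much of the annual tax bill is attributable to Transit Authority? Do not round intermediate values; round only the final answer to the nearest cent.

$2,860.29

Assessed value = $2,032,900 × 0.67 = $1,362,043
Transit Authority taxable value = $1,362,043 (exemption does not apply)
Transit Authority levy = $1,362,043 × 0.0021 = $2,860.2903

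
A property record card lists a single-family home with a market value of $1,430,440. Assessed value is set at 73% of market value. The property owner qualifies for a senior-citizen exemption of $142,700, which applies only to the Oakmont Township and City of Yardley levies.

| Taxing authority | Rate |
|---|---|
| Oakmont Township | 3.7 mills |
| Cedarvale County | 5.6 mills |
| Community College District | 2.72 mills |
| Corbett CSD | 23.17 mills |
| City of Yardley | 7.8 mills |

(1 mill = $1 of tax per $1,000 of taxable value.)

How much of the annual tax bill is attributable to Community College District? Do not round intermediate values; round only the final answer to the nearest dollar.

Assessed value = $1,430,440 × 0.73 = $1,044,221.2
Community College District taxable value = $1,044,221.2 (exemption does not apply)
Community College District levy = $1,044,221.2 × 0.00272 = $2,840.281664

$2,840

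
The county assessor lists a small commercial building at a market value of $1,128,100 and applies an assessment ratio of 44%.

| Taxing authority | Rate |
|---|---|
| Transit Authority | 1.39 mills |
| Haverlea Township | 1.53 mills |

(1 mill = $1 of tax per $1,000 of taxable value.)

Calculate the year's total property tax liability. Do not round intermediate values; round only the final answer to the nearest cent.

$1,449.38

Assessed value = $1,128,100 × 0.44 = $496,364
Transit Authority: $496,364 × 0.00139 = $689.94596
Haverlea Township: $496,364 × 0.00153 = $759.43692
Total = $689.94596 + $759.43692 = $1,449.38288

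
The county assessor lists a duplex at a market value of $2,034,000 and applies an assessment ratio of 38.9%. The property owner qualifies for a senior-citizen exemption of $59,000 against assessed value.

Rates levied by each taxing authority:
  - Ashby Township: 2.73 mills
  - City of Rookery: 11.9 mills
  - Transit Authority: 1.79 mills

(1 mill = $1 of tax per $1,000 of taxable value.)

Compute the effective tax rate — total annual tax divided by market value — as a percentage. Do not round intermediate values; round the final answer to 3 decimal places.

Assessed value = $2,034,000 × 0.389 = $791,226
Taxable value = $791,226 − $59,000 = $732,226
Ashby Township: $732,226 × 0.00273 = $1,998.97698
City of Rookery: $732,226 × 0.0119 = $8,713.4894
Transit Authority: $732,226 × 0.00179 = $1,310.68454
Total tax = $12,023.15092
Effective rate = $12,023.15092 ÷ $2,034,000 = 0.591% of market value

0.591%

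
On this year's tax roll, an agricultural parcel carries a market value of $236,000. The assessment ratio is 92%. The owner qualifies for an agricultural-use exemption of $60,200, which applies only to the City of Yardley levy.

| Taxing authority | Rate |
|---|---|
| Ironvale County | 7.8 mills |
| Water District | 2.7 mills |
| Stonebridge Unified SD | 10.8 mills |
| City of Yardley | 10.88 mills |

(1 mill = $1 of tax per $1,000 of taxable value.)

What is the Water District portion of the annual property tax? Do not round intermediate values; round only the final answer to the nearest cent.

Assessed value = $236,000 × 0.92 = $217,120
Water District taxable value = $217,120 (exemption does not apply)
Water District levy = $217,120 × 0.0027 = $586.224

$586.22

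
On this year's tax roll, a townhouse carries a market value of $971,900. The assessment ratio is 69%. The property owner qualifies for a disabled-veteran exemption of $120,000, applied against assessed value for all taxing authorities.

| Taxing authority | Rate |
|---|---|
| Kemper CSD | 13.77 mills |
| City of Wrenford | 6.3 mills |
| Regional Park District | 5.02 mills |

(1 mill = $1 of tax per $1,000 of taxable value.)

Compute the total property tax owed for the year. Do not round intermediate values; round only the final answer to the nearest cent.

Assessed value = $971,900 × 0.69 = $670,611
Taxable value = $670,611 − $120,000 = $550,611
Kemper CSD: $550,611 × 0.01377 = $7,581.91347
City of Wrenford: $550,611 × 0.0063 = $3,468.8493
Regional Park District: $550,611 × 0.00502 = $2,764.06722
Total = $7,581.91347 + $3,468.8493 + $2,764.06722 = $13,814.82999

$13,814.83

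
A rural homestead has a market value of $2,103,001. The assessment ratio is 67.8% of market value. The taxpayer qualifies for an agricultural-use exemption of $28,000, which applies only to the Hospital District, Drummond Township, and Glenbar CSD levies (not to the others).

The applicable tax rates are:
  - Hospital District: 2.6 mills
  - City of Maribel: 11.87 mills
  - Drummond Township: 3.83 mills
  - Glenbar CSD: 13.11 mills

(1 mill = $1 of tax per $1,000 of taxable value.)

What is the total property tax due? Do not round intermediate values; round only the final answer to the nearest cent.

$44,238.35

Assessed value = $2,103,001 × 0.678 = $1,425,834.678
Hospital District: ($1,425,834.678 − $28,000) × 0.0026 = $1,397,834.678 × 0.0026 = $3,634.3701628
City of Maribel: $1,425,834.678 × 0.01187 = $16,924.65762786
Drummond Township: ($1,425,834.678 − $28,000) × 0.00383 = $1,397,834.678 × 0.00383 = $5,353.70681674
Glenbar CSD: ($1,425,834.678 − $28,000) × 0.01311 = $1,397,834.678 × 0.01311 = $18,325.61262858
Total = $44,238.34723598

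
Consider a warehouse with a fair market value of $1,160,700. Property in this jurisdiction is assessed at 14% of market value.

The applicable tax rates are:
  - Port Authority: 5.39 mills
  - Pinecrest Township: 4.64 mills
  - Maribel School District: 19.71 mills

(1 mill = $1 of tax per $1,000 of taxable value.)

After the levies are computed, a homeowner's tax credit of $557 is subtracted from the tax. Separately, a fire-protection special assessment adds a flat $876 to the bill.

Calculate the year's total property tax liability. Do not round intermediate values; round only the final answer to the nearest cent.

$5,151.69

Assessed value = $1,160,700 × 0.14 = $162,498
Port Authority: $162,498 × 0.00539 = $875.86422
Pinecrest Township: $162,498 × 0.00464 = $753.99072
Maribel School District: $162,498 × 0.01971 = $3,202.83558
Levies subtotal = $4,832.69052
After credit = $4,832.69052 − $557 = $4,275.69052
Total = $4,275.69052 + $876 = $5,151.69052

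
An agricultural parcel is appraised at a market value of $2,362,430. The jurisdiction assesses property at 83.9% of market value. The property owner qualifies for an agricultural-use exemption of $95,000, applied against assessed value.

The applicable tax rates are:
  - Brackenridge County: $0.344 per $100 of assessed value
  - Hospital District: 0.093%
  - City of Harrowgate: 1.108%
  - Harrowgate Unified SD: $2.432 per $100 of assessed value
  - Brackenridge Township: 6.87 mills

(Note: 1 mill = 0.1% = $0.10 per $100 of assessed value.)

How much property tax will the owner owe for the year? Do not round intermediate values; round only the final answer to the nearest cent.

Assessed value = $2,362,430 × 0.839 = $1,982,078.77
Taxable value = $1,982,078.77 − $95,000 = $1,887,078.77
Brackenridge County: $1,887,078.77 × 0.00344 = $6,491.5509688
Hospital District: $1,887,078.77 × 0.00093 = $1,754.9832561
City of Harrowgate: $1,887,078.77 × 0.01108 = $20,908.8327716
Harrowgate Unified SD: $1,887,078.77 × 0.02432 = $45,893.7556864
Brackenridge Township: $1,887,078.77 × 0.00687 = $12,964.2311499
Total = $88,013.3538328

$88,013.35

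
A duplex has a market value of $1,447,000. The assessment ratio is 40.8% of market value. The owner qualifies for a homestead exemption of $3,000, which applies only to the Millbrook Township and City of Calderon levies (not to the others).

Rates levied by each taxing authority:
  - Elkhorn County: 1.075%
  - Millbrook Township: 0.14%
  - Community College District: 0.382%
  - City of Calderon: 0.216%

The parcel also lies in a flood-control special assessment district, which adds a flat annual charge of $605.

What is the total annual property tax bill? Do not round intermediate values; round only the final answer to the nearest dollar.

$11,298

Assessed value = $1,447,000 × 0.408 = $590,376
Elkhorn County: $590,376 × 0.01075 = $6,346.542
Millbrook Township: ($590,376 − $3,000) × 0.0014 = $587,376 × 0.0014 = $822.3264
Community College District: $590,376 × 0.00382 = $2,255.23632
City of Calderon: ($590,376 − $3,000) × 0.00216 = $587,376 × 0.00216 = $1,268.73216
Levies subtotal = $10,692.83688
Total = $10,692.83688 + $605 = $11,297.83688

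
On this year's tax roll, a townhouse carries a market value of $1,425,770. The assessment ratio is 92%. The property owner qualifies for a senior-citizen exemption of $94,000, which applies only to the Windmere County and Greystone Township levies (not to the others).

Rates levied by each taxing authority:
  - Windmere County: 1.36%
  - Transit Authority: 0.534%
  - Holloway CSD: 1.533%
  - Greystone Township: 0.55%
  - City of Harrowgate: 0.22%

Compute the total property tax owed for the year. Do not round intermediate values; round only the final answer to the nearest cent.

Assessed value = $1,425,770 × 0.92 = $1,311,708.4
Windmere County: ($1,311,708.4 − $94,000) × 0.0136 = $1,217,708.4 × 0.0136 = $16,560.83424
Transit Authority: $1,311,708.4 × 0.00534 = $7,004.522856
Holloway CSD: $1,311,708.4 × 0.01533 = $20,108.489772
Greystone Township: ($1,311,708.4 − $94,000) × 0.0055 = $1,217,708.4 × 0.0055 = $6,697.3962
City of Harrowgate: $1,311,708.4 × 0.0022 = $2,885.75848
Total = $53,257.001548

$53,257.00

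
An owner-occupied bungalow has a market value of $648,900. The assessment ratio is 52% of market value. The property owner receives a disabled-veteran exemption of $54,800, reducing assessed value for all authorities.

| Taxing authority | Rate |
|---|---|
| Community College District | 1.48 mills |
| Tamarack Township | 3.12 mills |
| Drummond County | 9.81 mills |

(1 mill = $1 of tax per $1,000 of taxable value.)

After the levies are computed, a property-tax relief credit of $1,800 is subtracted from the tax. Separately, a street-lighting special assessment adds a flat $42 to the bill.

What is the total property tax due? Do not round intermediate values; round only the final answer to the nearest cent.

$2,314.67

Assessed value = $648,900 × 0.52 = $337,428
Taxable value = $337,428 − $54,800 = $282,628
Community College District: $282,628 × 0.00148 = $418.28944
Tamarack Township: $282,628 × 0.00312 = $881.79936
Drummond County: $282,628 × 0.00981 = $2,772.58068
Levies subtotal = $4,072.66948
After credit = $4,072.66948 − $1,800 = $2,272.66948
Total = $2,272.66948 + $42 = $2,314.66948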